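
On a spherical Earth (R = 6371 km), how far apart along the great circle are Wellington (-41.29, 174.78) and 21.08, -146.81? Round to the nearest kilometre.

Δλ = -146.81 − 174.78 = -321.59°; wrapped into (−180°, 180°]: 38.41°.
Δφ = 21.08 − -41.29 = 62.37°.
a = sin²(Δφ/2) + cos φ₁ · cos φ₂ · sin²(Δλ/2) = 0.343984.
c = 2·atan2(√a, √(1−a)) = 1.25347 rad → d = 6371·c ≈ 7985.83 km.

7986 km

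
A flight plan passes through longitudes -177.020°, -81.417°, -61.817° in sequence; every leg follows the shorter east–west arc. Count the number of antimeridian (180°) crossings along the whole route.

0

Leg 1: -177.020° → -81.417°, shortest Δλ = 95.603° (east) — does not cross 180°.
Leg 2: -81.417° → -61.817°, shortest Δλ = 19.6° (east) — does not cross 180°.
Total crossings: 0.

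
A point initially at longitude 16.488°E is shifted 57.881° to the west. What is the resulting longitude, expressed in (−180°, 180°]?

Start at +16.488°; shift −57.881° → -41.393°.
-41.393° already lies in (−180°, 180°].

41.393°W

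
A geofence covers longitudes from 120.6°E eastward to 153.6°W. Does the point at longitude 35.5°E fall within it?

Band width going east from +120.6° to -153.6°: ((-153.6 − 120.6) mod 360) = 85.8°.
Offset of +35.5° east of the west edge: ((35.5 − 120.6) mod 360) = 274.9°.
274.9° > 85.8° ⇒ outside.

No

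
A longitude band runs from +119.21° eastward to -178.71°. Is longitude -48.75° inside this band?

Band width going east from +119.21° to -178.71°: ((-178.71 − 119.21) mod 360) = 62.08°.
Offset of -48.75° east of the west edge: ((-48.75 − 119.21) mod 360) = 192.04°.
192.04° > 62.08° ⇒ outside.

No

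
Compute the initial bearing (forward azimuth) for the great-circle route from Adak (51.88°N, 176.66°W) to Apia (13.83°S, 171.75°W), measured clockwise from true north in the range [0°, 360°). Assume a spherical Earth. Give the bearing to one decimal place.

174.8°

Δλ = -171.75 − -176.66 = 4.91°.
θ = atan2( sin Δλ · cos φ₂ , cos φ₁ · sin φ₂ − sin φ₁ · cos φ₂ · cos Δλ )
  = atan2(0.08311, -0.90867) = 174.774° → normalised to [0°, 360°): 174.774°.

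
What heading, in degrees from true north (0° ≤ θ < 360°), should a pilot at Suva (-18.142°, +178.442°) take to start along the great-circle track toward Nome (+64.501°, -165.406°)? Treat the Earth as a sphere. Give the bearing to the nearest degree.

7°

Δλ = -165.406 − 178.442 = -343.848°; wrapped into (−180°, 180°]: 16.152°.
θ = atan2( sin Δλ · cos φ₂ , cos φ₁ · sin φ₂ − sin φ₁ · cos φ₂ · cos Δλ )
  = atan2(0.11976, 0.98648) = 6.922° → normalised to [0°, 360°): 6.922°.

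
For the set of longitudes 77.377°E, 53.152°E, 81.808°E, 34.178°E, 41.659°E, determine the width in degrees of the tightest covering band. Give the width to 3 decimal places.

47.630°

Sort the longitudes: +34.178°, +41.659°, +53.152°, +77.377°, +81.808°.
Eastward gaps between consecutive values (wrapping around): 7.481°, 11.493°, 24.225°, 4.431°, 312.370°.
Largest gap = 312.370° ⇒ minimal covering band is its complement: 360° − 312.370° = 47.630°.
Band runs from +34.178° eastward to +81.808°.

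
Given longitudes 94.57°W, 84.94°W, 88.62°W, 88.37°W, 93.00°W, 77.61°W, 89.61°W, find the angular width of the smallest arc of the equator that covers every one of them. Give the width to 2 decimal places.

Sort the longitudes: -94.57°, -93.00°, -89.61°, -88.62°, -88.37°, -84.94°, -77.61°.
Eastward gaps between consecutive values (wrapping around): 1.57°, 3.39°, 0.99°, 0.25°, 3.43°, 7.33°, 343.04°.
Largest gap = 343.04° ⇒ minimal covering band is its complement: 360° − 343.04° = 16.96°.
Band runs from -94.57° eastward to -77.61°.

16.96°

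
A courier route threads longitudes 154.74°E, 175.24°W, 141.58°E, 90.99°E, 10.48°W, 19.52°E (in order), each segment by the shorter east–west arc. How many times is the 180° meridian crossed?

2

Leg 1: +154.74° → -175.24°, shortest Δλ = 30.02° (east) — crosses 180°.
Leg 2: -175.24° → +141.58°, shortest Δλ = -43.18° (west) — crosses 180°.
Leg 3: +141.58° → +90.99°, shortest Δλ = -50.59° (west) — does not cross 180°.
Leg 4: +90.99° → -10.48°, shortest Δλ = -101.47° (west) — does not cross 180°.
Leg 5: -10.48° → +19.52°, shortest Δλ = 30.0° (east) — does not cross 180°.
Total crossings: 2.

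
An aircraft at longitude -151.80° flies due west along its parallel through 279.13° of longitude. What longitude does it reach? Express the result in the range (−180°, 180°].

-70.93°

Start at -151.80°; shift −279.13° → -430.93°.
-430.93° lies outside (−180°, 180°]; add 360° → -70.93°.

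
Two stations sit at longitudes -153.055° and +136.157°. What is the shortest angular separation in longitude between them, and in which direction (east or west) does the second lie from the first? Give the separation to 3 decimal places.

70.788° west

Raw difference: 136.157 − -153.055 = 289.212°.
Normalise into (−180°, 180°]: 289.212° − 360° = -70.788°.
Negative ⇒ the second point lies to the west; separation 70.788°.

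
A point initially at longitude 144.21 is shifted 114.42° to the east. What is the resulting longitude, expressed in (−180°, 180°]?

Start at +144.21°; shift +114.42° → +258.63°.
+258.63° lies outside (−180°, 180°]; subtract 360° → -101.37°.

-101.37°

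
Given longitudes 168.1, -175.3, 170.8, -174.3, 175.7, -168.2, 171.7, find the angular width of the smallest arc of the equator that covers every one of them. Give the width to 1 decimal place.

23.7°

Sort the longitudes: -175.3°, -174.3°, -168.2°, +168.1°, +170.8°, +171.7°, +175.7°.
Eastward gaps between consecutive values (wrapping around): 1.0°, 6.1°, 336.3°, 2.7°, 0.9°, 4.0°, 9.0°.
Largest gap = 336.3° ⇒ minimal covering band is its complement: 360° − 336.3° = 23.7°.
Band runs from +168.1° eastward to -168.2°, crossing the antimeridian.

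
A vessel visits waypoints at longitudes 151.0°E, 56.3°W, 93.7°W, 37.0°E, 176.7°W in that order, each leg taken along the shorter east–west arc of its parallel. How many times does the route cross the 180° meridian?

2

Leg 1: +151.0° → -56.3°, shortest Δλ = 152.7° (east) — crosses 180°.
Leg 2: -56.3° → -93.7°, shortest Δλ = -37.4° (west) — does not cross 180°.
Leg 3: -93.7° → +37.0°, shortest Δλ = 130.7° (east) — does not cross 180°.
Leg 4: +37.0° → -176.7°, shortest Δλ = 146.3° (east) — crosses 180°.
Total crossings: 2.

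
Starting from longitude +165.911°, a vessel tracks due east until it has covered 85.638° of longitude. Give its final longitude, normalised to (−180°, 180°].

Start at +165.911°; shift +85.638° → +251.549°.
+251.549° lies outside (−180°, 180°]; subtract 360° → -108.451°.

-108.451°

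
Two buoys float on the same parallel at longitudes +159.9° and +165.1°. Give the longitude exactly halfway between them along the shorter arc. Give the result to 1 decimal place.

+162.5°

Signed shortest Δλ from +159.9° to +165.1° is +5.2°.
Midpoint longitude = +159.9° + (+5.2°)/2 = +159.9° + 2.6° = +162.5°.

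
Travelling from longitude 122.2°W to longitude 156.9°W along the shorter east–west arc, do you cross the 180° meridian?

Signed shortest Δλ = ((-156.9 − -122.2 + 180) mod 360) − 180 = -34.7°.
Going west by 34.7° from -122.2° reaches -156.9° without touching 180°.

No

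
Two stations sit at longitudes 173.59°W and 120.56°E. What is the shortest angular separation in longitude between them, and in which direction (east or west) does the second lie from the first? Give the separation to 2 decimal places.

Raw difference: 120.56 − -173.59 = 294.15°.
Normalise into (−180°, 180°]: 294.15° − 360° = -65.85°.
Negative ⇒ the second point lies to the west; separation 65.85°.

65.85° west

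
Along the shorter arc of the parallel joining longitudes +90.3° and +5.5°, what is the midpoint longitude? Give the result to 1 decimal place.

+47.9°

Signed shortest Δλ from +90.3° to +5.5° is -84.8°.
Midpoint longitude = +90.3° + (-84.8°)/2 = +90.3° − 42.4° = +47.9°.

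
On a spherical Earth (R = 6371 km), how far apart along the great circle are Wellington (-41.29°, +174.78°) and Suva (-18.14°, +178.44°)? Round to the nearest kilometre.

Δλ = 178.44 − 174.78 = 3.66°.
Δφ = -18.14 − -41.29 = 23.15°.
a = sin²(Δφ/2) + cos φ₁ · cos φ₂ · sin²(Δλ/2) = 0.040989.
c = 2·atan2(√a, √(1−a)) = 0.40773 rad → d = 6371·c ≈ 2597.66 km.

2598 km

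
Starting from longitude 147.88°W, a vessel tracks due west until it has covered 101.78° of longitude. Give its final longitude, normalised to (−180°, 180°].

Start at -147.88°; shift −101.78° → -249.66°.
-249.66° lies outside (−180°, 180°]; add 360° → +110.34°.

110.34°E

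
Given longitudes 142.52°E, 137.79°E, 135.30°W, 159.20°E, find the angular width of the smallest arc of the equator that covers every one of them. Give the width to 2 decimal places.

86.91°

Sort the longitudes: -135.30°, +137.79°, +142.52°, +159.20°.
Eastward gaps between consecutive values (wrapping around): 273.09°, 4.73°, 16.68°, 65.50°.
Largest gap = 273.09° ⇒ minimal covering band is its complement: 360° − 273.09° = 86.91°.
Band runs from +137.79° eastward to -135.30°, crossing the antimeridian.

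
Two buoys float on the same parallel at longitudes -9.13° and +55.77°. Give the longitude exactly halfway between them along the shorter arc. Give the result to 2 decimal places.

+23.32°

Signed shortest Δλ from -9.13° to +55.77° is +64.90°.
Midpoint longitude = -9.13° + (+64.90°)/2 = -9.13° + 32.45° = +23.32°.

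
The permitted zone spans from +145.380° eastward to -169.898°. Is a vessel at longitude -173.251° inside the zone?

Band width going east from +145.380° to -169.898°: ((-169.898 − 145.380) mod 360) = 44.722°.
Offset of -173.251° east of the west edge: ((-173.251 − 145.380) mod 360) = 41.369°.
41.369° ≤ 44.722° ⇒ inside.

Yes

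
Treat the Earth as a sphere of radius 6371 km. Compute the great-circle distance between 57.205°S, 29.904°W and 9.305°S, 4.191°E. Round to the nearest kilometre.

Δλ = 4.191 − -29.904 = 34.095°.
Δφ = -9.305 − -57.205 = 47.900°.
a = sin²(Δφ/2) + cos φ₁ · cos φ₂ · sin²(Δλ/2) = 0.210725.
c = 2·atan2(√a, √(1−a)) = 0.95385 rad → d = 6371·c ≈ 6076.96 km.

6077 km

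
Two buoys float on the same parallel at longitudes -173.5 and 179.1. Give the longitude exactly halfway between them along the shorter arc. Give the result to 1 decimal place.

Signed shortest Δλ from -173.5° to +179.1° is -7.4°.
Midpoint longitude = -173.5° + (-7.4°)/2 = -173.5° − 3.7° = -177.2°.
(The naïve average (-173.5 + +179.1)/2 = 2.8° is on the wrong side of the globe.)

-177.2°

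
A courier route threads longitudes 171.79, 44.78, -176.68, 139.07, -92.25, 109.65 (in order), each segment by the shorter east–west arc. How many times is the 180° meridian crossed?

Leg 1: +171.79° → +44.78°, shortest Δλ = -127.01° (west) — does not cross 180°.
Leg 2: +44.78° → -176.68°, shortest Δλ = 138.54° (east) — crosses 180°.
Leg 3: -176.68° → +139.07°, shortest Δλ = -44.25° (west) — crosses 180°.
Leg 4: +139.07° → -92.25°, shortest Δλ = 128.68° (east) — crosses 180°.
Leg 5: -92.25° → +109.65°, shortest Δλ = -158.1° (west) — crosses 180°.
Total crossings: 4.

4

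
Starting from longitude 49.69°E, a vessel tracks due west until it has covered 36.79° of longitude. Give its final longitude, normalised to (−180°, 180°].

Start at +49.69°; shift −36.79° → +12.90°.
+12.90° already lies in (−180°, 180°].

12.90°E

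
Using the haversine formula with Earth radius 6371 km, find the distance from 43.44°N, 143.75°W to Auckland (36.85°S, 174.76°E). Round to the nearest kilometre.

9862 km

Δλ = 174.76 − -143.75 = 318.51°; wrapped into (−180°, 180°]: -41.49°.
Δφ = -36.85 − 43.44 = -80.29°.
a = sin²(Δφ/2) + cos φ₁ · cos φ₂ · sin²(Δλ/2) = 0.488567.
c = 2·atan2(√a, √(1−a)) = 1.54793 rad → d = 6371·c ≈ 9861.86 km.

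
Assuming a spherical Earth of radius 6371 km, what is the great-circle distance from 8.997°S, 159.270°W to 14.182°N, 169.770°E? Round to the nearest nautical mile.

Δλ = 169.770 − -159.270 = 329.040°; wrapped into (−180°, 180°]: -30.960°.
Δφ = 14.182 − -8.997 = 23.179°.
a = sin²(Δφ/2) + cos φ₁ · cos φ₂ · sin²(Δλ/2) = 0.108576.
c = 2·atan2(√a, √(1−a)) = 0.67157 rad → d = 6371·c ≈ 4278.55 km ≈ 2310.23 nmi.

2310 nmi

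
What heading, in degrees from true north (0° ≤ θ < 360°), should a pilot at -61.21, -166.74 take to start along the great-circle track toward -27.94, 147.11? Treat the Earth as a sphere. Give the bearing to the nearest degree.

Δλ = 147.11 − -166.74 = 313.85°; wrapped into (−180°, 180°]: -46.15°.
θ = atan2( sin Δλ · cos φ₂ , cos φ₁ · sin φ₂ − sin φ₁ · cos φ₂ · cos Δλ )
  = atan2(-0.63710, 0.31072) = -64.001° → normalised to [0°, 360°): 295.999°.

296°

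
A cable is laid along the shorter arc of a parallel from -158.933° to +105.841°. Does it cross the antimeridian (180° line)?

Naïve |105.841 − -158.933| = 264.774° > 180°, so the shorter arc goes the other way round — across 180°.
Signed shortest Δλ = ((105.841 − -158.933 + 180) mod 360) − 180 = -95.226°.
Going west by 95.226° from -158.933° passes through 180° before reaching +105.841°.

Yes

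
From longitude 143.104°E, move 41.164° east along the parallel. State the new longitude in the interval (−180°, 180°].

175.732°W

Start at +143.104°; shift +41.164° → +184.268°.
+184.268° lies outside (−180°, 180°]; subtract 360° → -175.732°.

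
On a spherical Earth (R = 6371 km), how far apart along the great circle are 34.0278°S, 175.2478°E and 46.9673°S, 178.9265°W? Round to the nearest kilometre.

Δλ = -178.9265 − 175.2478 = -354.1743°; wrapped into (−180°, 180°]: 5.8257°.
Δφ = -46.9673 − -34.0278 = -12.9395°.
a = sin²(Δφ/2) + cos φ₁ · cos φ₂ · sin²(Δλ/2) = 0.014157.
c = 2·atan2(√a, √(1−a)) = 0.23853 rad → d = 6371·c ≈ 1519.68 km.

1520 km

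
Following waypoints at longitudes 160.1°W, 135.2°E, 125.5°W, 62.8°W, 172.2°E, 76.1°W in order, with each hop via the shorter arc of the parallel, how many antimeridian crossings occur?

4

Leg 1: -160.1° → +135.2°, shortest Δλ = -64.7° (west) — crosses 180°.
Leg 2: +135.2° → -125.5°, shortest Δλ = 99.3° (east) — crosses 180°.
Leg 3: -125.5° → -62.8°, shortest Δλ = 62.7° (east) — does not cross 180°.
Leg 4: -62.8° → +172.2°, shortest Δλ = -125.0° (west) — crosses 180°.
Leg 5: +172.2° → -76.1°, shortest Δλ = 111.7° (east) — crosses 180°.
Total crossings: 4.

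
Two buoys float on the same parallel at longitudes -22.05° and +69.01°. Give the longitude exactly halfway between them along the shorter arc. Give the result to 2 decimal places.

+23.48°

Signed shortest Δλ from -22.05° to +69.01° is +91.06°.
Midpoint longitude = -22.05° + (+91.06°)/2 = -22.05° + 45.53° = +23.48°.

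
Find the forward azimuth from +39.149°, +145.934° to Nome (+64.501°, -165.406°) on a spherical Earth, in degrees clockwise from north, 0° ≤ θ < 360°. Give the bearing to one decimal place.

Δλ = -165.406 − 145.934 = -311.340°; wrapped into (−180°, 180°]: 48.660°.
θ = atan2( sin Δλ · cos φ₂ , cos φ₁ · sin φ₂ − sin φ₁ · cos φ₂ · cos Δλ )
  = atan2(0.32322, 0.52044) = 31.842° → normalised to [0°, 360°): 31.842°.

31.8°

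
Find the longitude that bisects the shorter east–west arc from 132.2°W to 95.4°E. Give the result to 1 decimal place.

161.6°E

Signed shortest Δλ from -132.2° to +95.4° is -132.4°.
Midpoint longitude = -132.2° + (-132.4°)/2 = -132.2° − 66.2° = -198.4°.
Normalise into (−180°, 180°]: +161.6°.
(The naïve average (-132.2 + +95.4)/2 = -18.4° is on the wrong side of the globe.)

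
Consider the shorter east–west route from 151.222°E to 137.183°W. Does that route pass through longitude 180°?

Naïve |-137.183 − 151.222| = 288.405° > 180°, so the shorter arc goes the other way round — across 180°.
Signed shortest Δλ = ((-137.183 − 151.222 + 180) mod 360) − 180 = 71.595°.
Going east by 71.595° from +151.222° passes through 180° before reaching -137.183°.

Yes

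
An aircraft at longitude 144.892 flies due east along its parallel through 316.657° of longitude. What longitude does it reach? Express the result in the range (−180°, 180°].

Start at +144.892°; shift +316.657° → +461.549°.
+461.549° lies outside (−180°, 180°]; subtract 360° → +101.549°.

+101.549°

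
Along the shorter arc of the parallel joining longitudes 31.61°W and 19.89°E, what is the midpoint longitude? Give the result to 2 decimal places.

5.86°W

Signed shortest Δλ from -31.61° to +19.89° is +51.50°.
Midpoint longitude = -31.61° + (+51.50°)/2 = -31.61° + 25.75° = -5.86°.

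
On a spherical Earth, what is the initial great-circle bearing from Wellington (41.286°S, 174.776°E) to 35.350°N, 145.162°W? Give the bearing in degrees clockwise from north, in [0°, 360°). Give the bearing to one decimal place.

Δλ = -145.162 − 174.776 = -319.938°; wrapped into (−180°, 180°]: 40.062°.
θ = atan2( sin Δλ · cos φ₂ , cos φ₁ · sin φ₂ − sin φ₁ · cos φ₂ · cos Δλ )
  = atan2(0.52495, 0.84664) = 31.801° → normalised to [0°, 360°): 31.801°.

31.8°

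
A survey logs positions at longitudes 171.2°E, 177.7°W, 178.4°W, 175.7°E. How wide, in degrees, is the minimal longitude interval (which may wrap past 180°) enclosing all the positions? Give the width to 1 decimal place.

Sort the longitudes: -178.4°, -177.7°, +171.2°, +175.7°.
Eastward gaps between consecutive values (wrapping around): 0.7°, 348.9°, 4.5°, 5.9°.
Largest gap = 348.9° ⇒ minimal covering band is its complement: 360° − 348.9° = 11.1°.
Band runs from +171.2° eastward to -177.7°, crossing the antimeridian.

11.1°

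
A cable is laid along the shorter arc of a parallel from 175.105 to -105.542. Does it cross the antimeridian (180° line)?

Yes

Naïve |-105.542 − 175.105| = 280.647° > 180°, so the shorter arc goes the other way round — across 180°.
Signed shortest Δλ = ((-105.542 − 175.105 + 180) mod 360) − 180 = 79.353°.
Going east by 79.353° from +175.105° passes through 180° before reaching -105.542°.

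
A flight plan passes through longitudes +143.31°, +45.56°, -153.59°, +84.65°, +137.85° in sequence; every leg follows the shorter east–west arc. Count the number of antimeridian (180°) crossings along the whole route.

Leg 1: +143.31° → +45.56°, shortest Δλ = -97.75° (west) — does not cross 180°.
Leg 2: +45.56° → -153.59°, shortest Δλ = 160.85° (east) — crosses 180°.
Leg 3: -153.59° → +84.65°, shortest Δλ = -121.76° (west) — crosses 180°.
Leg 4: +84.65° → +137.85°, shortest Δλ = 53.2° (east) — does not cross 180°.
Total crossings: 2.

2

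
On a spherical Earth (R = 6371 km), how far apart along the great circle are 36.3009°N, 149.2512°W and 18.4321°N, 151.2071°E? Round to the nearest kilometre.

Δλ = 151.2071 − -149.2512 = 300.4583°; wrapped into (−180°, 180°]: -59.5417°.
Δφ = 18.4321 − 36.3009 = -17.8688°.
a = sin²(Δφ/2) + cos φ₁ · cos φ₂ · sin²(Δλ/2) = 0.212621.
c = 2·atan2(√a, √(1−a)) = 0.95849 rad → d = 6371·c ≈ 6106.52 km.

6107 km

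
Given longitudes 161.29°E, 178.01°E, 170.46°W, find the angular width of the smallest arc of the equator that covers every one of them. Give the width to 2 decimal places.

Sort the longitudes: -170.46°, +161.29°, +178.01°.
Eastward gaps between consecutive values (wrapping around): 331.75°, 16.72°, 11.53°.
Largest gap = 331.75° ⇒ minimal covering band is its complement: 360° − 331.75° = 28.25°.
Band runs from +161.29° eastward to -170.46°, crossing the antimeridian.

28.25°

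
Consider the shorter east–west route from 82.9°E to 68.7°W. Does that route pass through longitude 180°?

No

Signed shortest Δλ = ((-68.7 − 82.9 + 180) mod 360) − 180 = -151.6°.
Going west by 151.6° from +82.9° reaches -68.7° without touching 180°.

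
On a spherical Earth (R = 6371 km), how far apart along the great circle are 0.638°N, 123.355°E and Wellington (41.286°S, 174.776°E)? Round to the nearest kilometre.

Δλ = 174.776 − 123.355 = 51.421°.
Δφ = -41.286 − 0.638 = -41.924°.
a = sin²(Δφ/2) + cos φ₁ · cos φ₂ · sin²(Δλ/2) = 0.269396.
c = 2·atan2(√a, √(1−a)) = 1.09144 rad → d = 6371·c ≈ 6953.57 km.

6954 km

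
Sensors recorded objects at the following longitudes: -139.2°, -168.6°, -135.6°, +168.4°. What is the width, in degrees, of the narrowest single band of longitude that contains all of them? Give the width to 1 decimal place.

56.0°

Sort the longitudes: -168.6°, -139.2°, -135.6°, +168.4°.
Eastward gaps between consecutive values (wrapping around): 29.4°, 3.6°, 304.0°, 23.0°.
Largest gap = 304.0° ⇒ minimal covering band is its complement: 360° − 304.0° = 56.0°.
Band runs from +168.4° eastward to -135.6°, crossing the antimeridian.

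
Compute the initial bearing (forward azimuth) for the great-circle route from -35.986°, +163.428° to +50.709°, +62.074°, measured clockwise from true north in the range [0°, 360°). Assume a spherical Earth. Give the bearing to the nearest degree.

312°

Δλ = 62.074 − 163.428 = -101.354°.
θ = atan2( sin Δλ · cos φ₂ , cos φ₁ · sin φ₂ − sin φ₁ · cos φ₂ · cos Δλ )
  = atan2(-0.62087, 0.55299) = -48.309° → normalised to [0°, 360°): 311.691°.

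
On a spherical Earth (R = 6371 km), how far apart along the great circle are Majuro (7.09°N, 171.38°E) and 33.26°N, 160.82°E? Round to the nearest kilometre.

Δλ = 160.82 − 171.38 = -10.56°.
Δφ = 33.26 − 7.09 = 26.17°.
a = sin²(Δφ/2) + cos φ₁ · cos φ₂ · sin²(Δλ/2) = 0.058282.
c = 2·atan2(√a, √(1−a)) = 0.48765 rad → d = 6371·c ≈ 3106.83 km.

3107 km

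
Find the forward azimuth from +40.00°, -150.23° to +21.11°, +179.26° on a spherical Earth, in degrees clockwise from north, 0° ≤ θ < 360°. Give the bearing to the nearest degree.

Δλ = 179.26 − -150.23 = 329.49°; wrapped into (−180°, 180°]: -30.51°.
θ = atan2( sin Δλ · cos φ₂ , cos φ₁ · sin φ₂ − sin φ₁ · cos φ₂ · cos Δλ )
  = atan2(-0.47362, -0.24073) = -116.943° → normalised to [0°, 360°): 243.057°.

243°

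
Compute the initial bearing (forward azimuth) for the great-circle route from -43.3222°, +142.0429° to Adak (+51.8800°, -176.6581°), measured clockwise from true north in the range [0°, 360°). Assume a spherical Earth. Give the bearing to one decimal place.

Δλ = -176.6581 − 142.0429 = -318.7010°; wrapped into (−180°, 180°]: 41.2990°.
θ = atan2( sin Δλ · cos φ₂ , cos φ₁ · sin φ₂ − sin φ₁ · cos φ₂ · cos Δλ )
  = atan2(0.40742, 0.89054) = 24.584° → normalised to [0°, 360°): 24.584°.

24.6°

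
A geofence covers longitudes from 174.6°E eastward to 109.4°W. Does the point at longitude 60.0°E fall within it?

Band width going east from +174.6° to -109.4°: ((-109.4 − 174.6) mod 360) = 76.0°.
Offset of +60.0° east of the west edge: ((60.0 − 174.6) mod 360) = 245.4°.
245.4° > 76.0° ⇒ outside.

No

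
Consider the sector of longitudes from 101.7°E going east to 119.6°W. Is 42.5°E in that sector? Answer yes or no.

No

Band width going east from +101.7° to -119.6°: ((-119.6 − 101.7) mod 360) = 138.7°.
Offset of +42.5° east of the west edge: ((42.5 − 101.7) mod 360) = 300.8°.
300.8° > 138.7° ⇒ outside.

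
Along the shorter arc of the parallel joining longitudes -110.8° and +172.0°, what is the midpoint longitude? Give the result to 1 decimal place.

-149.4°

Signed shortest Δλ from -110.8° to +172.0° is -77.2°.
Midpoint longitude = -110.8° + (-77.2°)/2 = -110.8° − 38.6° = -149.4°.
(The naïve average (-110.8 + +172.0)/2 = 30.6° is on the wrong side of the globe.)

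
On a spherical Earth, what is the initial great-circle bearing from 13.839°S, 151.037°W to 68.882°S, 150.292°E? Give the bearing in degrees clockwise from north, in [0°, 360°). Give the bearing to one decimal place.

199.7°

Δλ = 150.292 − -151.037 = 301.329°; wrapped into (−180°, 180°]: -58.671°.
θ = atan2( sin Δλ · cos φ₂ , cos φ₁ · sin φ₂ − sin φ₁ · cos φ₂ · cos Δλ )
  = atan2(-0.30776, -0.86095) = -160.330° → normalised to [0°, 360°): 199.670°.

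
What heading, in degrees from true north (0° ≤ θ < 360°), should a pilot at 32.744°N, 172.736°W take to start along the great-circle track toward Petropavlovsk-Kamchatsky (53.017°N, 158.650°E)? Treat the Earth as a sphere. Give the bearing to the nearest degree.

323°

Δλ = 158.650 − -172.736 = 331.386°; wrapped into (−180°, 180°]: -28.614°.
θ = atan2( sin Δλ · cos φ₂ , cos φ₁ · sin φ₂ − sin φ₁ · cos φ₂ · cos Δλ )
  = atan2(-0.28810, 0.38623) = -36.720° → normalised to [0°, 360°): 323.280°.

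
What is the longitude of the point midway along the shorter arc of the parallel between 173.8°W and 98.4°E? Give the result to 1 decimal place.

Signed shortest Δλ from -173.8° to +98.4° is -87.8°.
Midpoint longitude = -173.8° + (-87.8°)/2 = -173.8° − 43.9° = -217.7°.
Normalise into (−180°, 180°]: +142.3°.
(The naïve average (-173.8 + +98.4)/2 = -37.7° is on the wrong side of the globe.)

142.3°E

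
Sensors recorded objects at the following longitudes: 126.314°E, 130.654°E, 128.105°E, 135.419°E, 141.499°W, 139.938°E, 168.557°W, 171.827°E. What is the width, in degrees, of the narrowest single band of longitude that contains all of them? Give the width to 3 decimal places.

92.187°

Sort the longitudes: -168.557°, -141.499°, +126.314°, +128.105°, +130.654°, +135.419°, +139.938°, +171.827°.
Eastward gaps between consecutive values (wrapping around): 27.058°, 267.813°, 1.791°, 2.549°, 4.765°, 4.519°, 31.889°, 19.616°.
Largest gap = 267.813° ⇒ minimal covering band is its complement: 360° − 267.813° = 92.187°.
Band runs from +126.314° eastward to -141.499°, crossing the antimeridian.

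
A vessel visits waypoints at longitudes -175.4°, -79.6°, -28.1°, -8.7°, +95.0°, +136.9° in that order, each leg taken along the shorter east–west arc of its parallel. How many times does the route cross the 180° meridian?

0

Leg 1: -175.4° → -79.6°, shortest Δλ = 95.8° (east) — does not cross 180°.
Leg 2: -79.6° → -28.1°, shortest Δλ = 51.5° (east) — does not cross 180°.
Leg 3: -28.1° → -8.7°, shortest Δλ = 19.4° (east) — does not cross 180°.
Leg 4: -8.7° → +95.0°, shortest Δλ = 103.7° (east) — does not cross 180°.
Leg 5: +95.0° → +136.9°, shortest Δλ = 41.9° (east) — does not cross 180°.
Total crossings: 0.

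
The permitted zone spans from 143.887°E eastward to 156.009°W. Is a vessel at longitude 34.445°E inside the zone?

No

Band width going east from +143.887° to -156.009°: ((-156.009 − 143.887) mod 360) = 60.104°.
Offset of +34.445° east of the west edge: ((34.445 − 143.887) mod 360) = 250.558°.
250.558° > 60.104° ⇒ outside.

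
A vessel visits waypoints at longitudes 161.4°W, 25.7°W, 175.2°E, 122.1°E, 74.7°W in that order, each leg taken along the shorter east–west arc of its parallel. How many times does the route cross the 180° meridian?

2

Leg 1: -161.4° → -25.7°, shortest Δλ = 135.7° (east) — does not cross 180°.
Leg 2: -25.7° → +175.2°, shortest Δλ = -159.1° (west) — crosses 180°.
Leg 3: +175.2° → +122.1°, shortest Δλ = -53.1° (west) — does not cross 180°.
Leg 4: +122.1° → -74.7°, shortest Δλ = 163.2° (east) — crosses 180°.
Total crossings: 2.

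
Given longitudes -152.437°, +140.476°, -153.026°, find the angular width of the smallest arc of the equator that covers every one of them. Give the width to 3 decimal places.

Sort the longitudes: -153.026°, -152.437°, +140.476°.
Eastward gaps between consecutive values (wrapping around): 0.589°, 292.913°, 66.498°.
Largest gap = 292.913° ⇒ minimal covering band is its complement: 360° − 292.913° = 67.087°.
Band runs from +140.476° eastward to -152.437°, crossing the antimeridian.

67.087°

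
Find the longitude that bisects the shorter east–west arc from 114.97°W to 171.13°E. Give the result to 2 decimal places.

Signed shortest Δλ from -114.97° to +171.13° is -73.90°.
Midpoint longitude = -114.97° + (-73.90°)/2 = -114.97° − 36.95° = -151.92°.
(The naïve average (-114.97 + +171.13)/2 = 28.08° is on the wrong side of the globe.)

151.92°W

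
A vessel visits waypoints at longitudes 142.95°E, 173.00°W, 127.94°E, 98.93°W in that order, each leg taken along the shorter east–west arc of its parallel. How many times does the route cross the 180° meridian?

Leg 1: +142.95° → -173.00°, shortest Δλ = 44.05° (east) — crosses 180°.
Leg 2: -173.00° → +127.94°, shortest Δλ = -59.06° (west) — crosses 180°.
Leg 3: +127.94° → -98.93°, shortest Δλ = 133.13° (east) — crosses 180°.
Total crossings: 3.

3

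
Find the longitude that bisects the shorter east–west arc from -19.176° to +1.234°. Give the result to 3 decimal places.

-8.971°

Signed shortest Δλ from -19.176° to +1.234° is +20.410°.
Midpoint longitude = -19.176° + (+20.410°)/2 = -19.176° + 10.205° = -8.971°.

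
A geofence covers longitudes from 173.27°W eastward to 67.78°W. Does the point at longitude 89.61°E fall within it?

Band width going east from -173.27° to -67.78°: ((-67.78 − -173.27) mod 360) = 105.49°.
Offset of +89.61° east of the west edge: ((89.61 − -173.27) mod 360) = 262.88°.
262.88° > 105.49° ⇒ outside.

No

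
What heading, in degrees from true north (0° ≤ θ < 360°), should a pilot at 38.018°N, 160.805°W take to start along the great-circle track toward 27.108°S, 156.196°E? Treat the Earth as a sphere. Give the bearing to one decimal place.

218.6°

Δλ = 156.196 − -160.805 = 317.001°; wrapped into (−180°, 180°]: -42.999°.
θ = atan2( sin Δλ · cos φ₂ , cos φ₁ · sin φ₂ − sin φ₁ · cos φ₂ · cos Δλ )
  = atan2(-0.60707, -0.75996) = -141.381° → normalised to [0°, 360°): 218.619°.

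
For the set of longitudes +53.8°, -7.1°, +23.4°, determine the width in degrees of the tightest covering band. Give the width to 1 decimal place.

60.9°

Sort the longitudes: -7.1°, +23.4°, +53.8°.
Eastward gaps between consecutive values (wrapping around): 30.5°, 30.4°, 299.1°.
Largest gap = 299.1° ⇒ minimal covering band is its complement: 360° − 299.1° = 60.9°.
Band runs from -7.1° eastward to +53.8°.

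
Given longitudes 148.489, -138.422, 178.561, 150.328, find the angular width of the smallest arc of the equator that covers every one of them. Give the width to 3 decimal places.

73.089°

Sort the longitudes: -138.422°, +148.489°, +150.328°, +178.561°.
Eastward gaps between consecutive values (wrapping around): 286.911°, 1.839°, 28.233°, 43.017°.
Largest gap = 286.911° ⇒ minimal covering band is its complement: 360° − 286.911° = 73.089°.
Band runs from +148.489° eastward to -138.422°, crossing the antimeridian.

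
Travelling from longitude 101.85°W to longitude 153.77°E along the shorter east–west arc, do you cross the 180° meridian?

Yes

Naïve |153.77 − -101.85| = 255.62° > 180°, so the shorter arc goes the other way round — across 180°.
Signed shortest Δλ = ((153.77 − -101.85 + 180) mod 360) − 180 = -104.38°.
Going west by 104.38° from -101.85° passes through 180° before reaching +153.77°.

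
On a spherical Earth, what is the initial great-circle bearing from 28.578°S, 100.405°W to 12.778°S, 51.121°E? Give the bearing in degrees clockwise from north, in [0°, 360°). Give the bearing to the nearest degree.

142°

Δλ = 51.121 − -100.405 = 151.526°.
θ = atan2( sin Δλ · cos φ₂ , cos φ₁ · sin φ₂ − sin φ₁ · cos φ₂ · cos Δλ )
  = atan2(0.46495, -0.60430) = 142.425° → normalised to [0°, 360°): 142.425°.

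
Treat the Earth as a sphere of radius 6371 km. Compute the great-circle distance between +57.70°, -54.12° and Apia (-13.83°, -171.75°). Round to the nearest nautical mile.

Δλ = -171.75 − -54.12 = -117.63°.
Δφ = -13.83 − 57.70 = -71.53°.
a = sin²(Δφ/2) + cos φ₁ · cos φ₂ · sin²(Δλ/2) = 0.721340.
c = 2·atan2(√a, √(1−a)) = 2.02938 rad → d = 6371·c ≈ 12929.19 km ≈ 6981.20 nmi.

6981 nmi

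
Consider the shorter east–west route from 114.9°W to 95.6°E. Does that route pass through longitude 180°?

Naïve |95.6 − -114.9| = 210.5° > 180°, so the shorter arc goes the other way round — across 180°.
Signed shortest Δλ = ((95.6 − -114.9 + 180) mod 360) − 180 = -149.5°.
Going west by 149.5° from -114.9° passes through 180° before reaching +95.6°.

Yes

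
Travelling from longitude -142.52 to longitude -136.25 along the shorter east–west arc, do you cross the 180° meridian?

Signed shortest Δλ = ((-136.25 − -142.52 + 180) mod 360) − 180 = 6.27°.
Going east by 6.27° from -142.52° reaches -136.25° without touching 180°.

No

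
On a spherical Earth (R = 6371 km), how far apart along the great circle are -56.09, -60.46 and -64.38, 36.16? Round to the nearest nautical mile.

2636 nmi

Δλ = 36.16 − -60.46 = 96.62°.
Δφ = -64.38 − -56.09 = -8.29°.
a = sin²(Δφ/2) + cos φ₁ · cos φ₂ · sin²(Δλ/2) = 0.139746.
c = 2·atan2(√a, √(1−a)) = 0.76626 rad → d = 6371·c ≈ 4881.85 km ≈ 2635.99 nmi.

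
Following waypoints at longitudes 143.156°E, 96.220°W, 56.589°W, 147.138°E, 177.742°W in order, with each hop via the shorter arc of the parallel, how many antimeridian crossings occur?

Leg 1: +143.156° → -96.220°, shortest Δλ = 120.624° (east) — crosses 180°.
Leg 2: -96.220° → -56.589°, shortest Δλ = 39.631° (east) — does not cross 180°.
Leg 3: -56.589° → +147.138°, shortest Δλ = -156.273° (west) — crosses 180°.
Leg 4: +147.138° → -177.742°, shortest Δλ = 35.12° (east) — crosses 180°.
Total crossings: 3.

3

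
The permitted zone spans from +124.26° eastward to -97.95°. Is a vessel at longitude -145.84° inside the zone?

Band width going east from +124.26° to -97.95°: ((-97.95 − 124.26) mod 360) = 137.79°.
Offset of -145.84° east of the west edge: ((-145.84 − 124.26) mod 360) = 89.90°.
89.90° ≤ 137.79° ⇒ inside.

Yes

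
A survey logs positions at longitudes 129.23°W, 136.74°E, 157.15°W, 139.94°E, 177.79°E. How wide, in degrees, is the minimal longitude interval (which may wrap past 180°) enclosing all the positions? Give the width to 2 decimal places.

Sort the longitudes: -157.15°, -129.23°, +136.74°, +139.94°, +177.79°.
Eastward gaps between consecutive values (wrapping around): 27.92°, 265.97°, 3.20°, 37.85°, 25.06°.
Largest gap = 265.97° ⇒ minimal covering band is its complement: 360° − 265.97° = 94.03°.
Band runs from +136.74° eastward to -129.23°, crossing the antimeridian.

94.03°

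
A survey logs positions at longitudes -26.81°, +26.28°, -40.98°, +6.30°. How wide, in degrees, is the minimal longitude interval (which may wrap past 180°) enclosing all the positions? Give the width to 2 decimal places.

67.26°

Sort the longitudes: -40.98°, -26.81°, +6.30°, +26.28°.
Eastward gaps between consecutive values (wrapping around): 14.17°, 33.11°, 19.98°, 292.74°.
Largest gap = 292.74° ⇒ minimal covering band is its complement: 360° − 292.74° = 67.26°.
Band runs from -40.98° eastward to +26.28°.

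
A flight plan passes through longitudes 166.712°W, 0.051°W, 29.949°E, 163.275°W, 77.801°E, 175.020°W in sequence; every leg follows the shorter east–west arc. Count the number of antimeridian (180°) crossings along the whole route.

Leg 1: -166.712° → -0.051°, shortest Δλ = 166.661° (east) — does not cross 180°.
Leg 2: -0.051° → +29.949°, shortest Δλ = 30.0° (east) — does not cross 180°.
Leg 3: +29.949° → -163.275°, shortest Δλ = 166.776° (east) — crosses 180°.
Leg 4: -163.275° → +77.801°, shortest Δλ = -118.924° (west) — crosses 180°.
Leg 5: +77.801° → -175.020°, shortest Δλ = 107.179° (east) — crosses 180°.
Total crossings: 3.

3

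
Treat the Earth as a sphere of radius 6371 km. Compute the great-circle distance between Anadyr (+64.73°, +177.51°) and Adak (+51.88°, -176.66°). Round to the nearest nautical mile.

Δλ = -176.66 − 177.51 = -354.17°; wrapped into (−180°, 180°]: 5.83°.
Δφ = 51.88 − 64.73 = -12.85°.
a = sin²(Δφ/2) + cos φ₁ · cos φ₂ · sin²(Δλ/2) = 0.013204.
c = 2·atan2(√a, √(1−a)) = 0.23032 rad → d = 6371·c ≈ 1467.39 km ≈ 792.33 nmi.

792 nmi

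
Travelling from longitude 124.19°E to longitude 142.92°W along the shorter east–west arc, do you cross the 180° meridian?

Naïve |-142.92 − 124.19| = 267.11° > 180°, so the shorter arc goes the other way round — across 180°.
Signed shortest Δλ = ((-142.92 − 124.19 + 180) mod 360) − 180 = 92.89°.
Going east by 92.89° from +124.19° passes through 180° before reaching -142.92°.

Yes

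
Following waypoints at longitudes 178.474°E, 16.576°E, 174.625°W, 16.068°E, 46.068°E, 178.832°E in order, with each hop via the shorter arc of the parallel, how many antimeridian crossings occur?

Leg 1: +178.474° → +16.576°, shortest Δλ = -161.898° (west) — does not cross 180°.
Leg 2: +16.576° → -174.625°, shortest Δλ = 168.799° (east) — crosses 180°.
Leg 3: -174.625° → +16.068°, shortest Δλ = -169.307° (west) — crosses 180°.
Leg 4: +16.068° → +46.068°, shortest Δλ = 30.0° (east) — does not cross 180°.
Leg 5: +46.068° → +178.832°, shortest Δλ = 132.764° (east) — does not cross 180°.
Total crossings: 2.

2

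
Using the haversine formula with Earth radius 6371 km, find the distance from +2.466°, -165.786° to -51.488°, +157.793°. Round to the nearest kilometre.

Δλ = 157.793 − -165.786 = 323.579°; wrapped into (−180°, 180°]: -36.421°.
Δφ = -51.488 − 2.466 = -53.954°.
a = sin²(Δφ/2) + cos φ₁ · cos φ₂ · sin²(Δλ/2) = 0.266538.
c = 2·atan2(√a, √(1−a)) = 1.08499 rad → d = 6371·c ≈ 6912.46 km.

6912 km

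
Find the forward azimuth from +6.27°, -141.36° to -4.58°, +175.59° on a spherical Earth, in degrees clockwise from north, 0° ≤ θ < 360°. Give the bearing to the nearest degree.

Δλ = 175.59 − -141.36 = 316.95°; wrapped into (−180°, 180°]: -43.05°.
θ = atan2( sin Δλ · cos φ₂ , cos φ₁ · sin φ₂ − sin φ₁ · cos φ₂ · cos Δλ )
  = atan2(-0.68046, -0.15893) = -103.146° → normalised to [0°, 360°): 256.854°.

257°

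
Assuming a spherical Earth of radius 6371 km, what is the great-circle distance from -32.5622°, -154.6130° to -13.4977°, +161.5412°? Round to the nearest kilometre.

Δλ = 161.5412 − -154.6130 = 316.1542°; wrapped into (−180°, 180°]: -43.8458°.
Δφ = -13.4977 − -32.5622 = 19.0645°.
a = sin²(Δφ/2) + cos φ₁ · cos φ₂ · sin²(Δλ/2) = 0.141664.
c = 2·atan2(√a, √(1−a)) = 0.77178 rad → d = 6371·c ≈ 4916.99 km.

4917 km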